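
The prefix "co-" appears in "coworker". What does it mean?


Prefix: co-
Example: coworker = co- + worker
Meaning = together


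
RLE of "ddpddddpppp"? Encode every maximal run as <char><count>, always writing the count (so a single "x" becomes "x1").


String: "ddpddddpppp"
Scanning for consecutive runs:
  'd' x 2
  'p' x 1
  'd' x 4
  'p' x 4
RLE = "d2p1d4p4"


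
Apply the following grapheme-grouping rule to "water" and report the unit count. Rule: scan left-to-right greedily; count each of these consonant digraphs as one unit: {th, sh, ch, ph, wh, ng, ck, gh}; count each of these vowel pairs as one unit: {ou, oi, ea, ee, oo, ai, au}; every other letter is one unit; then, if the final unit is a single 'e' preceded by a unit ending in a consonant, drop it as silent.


Word: "water" (5 letters)
Left-to-right scan:
  1. 'w' (letter)
  2. 'a' (letter)
  3. 't' (letter)
  4. 'e' (letter)
  5. 'r' (letter)
Units from scan: 5
Sound units = 5 units


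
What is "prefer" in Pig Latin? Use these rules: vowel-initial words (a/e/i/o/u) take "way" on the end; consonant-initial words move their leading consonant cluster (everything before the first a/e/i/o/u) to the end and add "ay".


Word: "prefer"
Starts with consonant(s) → move to end, add 'ay'
Consonant cluster: "pr"
Pig Latin = "eferpray"


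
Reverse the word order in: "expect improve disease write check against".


Original: "expect improve disease write check against"
Words (1..n): expect | improve | disease | write | check | against
Reversed (n..1): against | check | write | disease | improve | expect
Result = "against check write disease improve expect"


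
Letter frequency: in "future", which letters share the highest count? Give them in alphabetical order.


Word: "future"
Letter counts:
  'e': 1
  'f': 1
  'r': 1
  't': 1
  'u': 2
Maximum count = 2
Most frequent = 'u' (2 times each)


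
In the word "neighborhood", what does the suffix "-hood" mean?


Suffix: -hood
Example: neighborhood (neighbor + -hood)
Meaning = state / condition


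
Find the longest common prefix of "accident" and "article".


Word 1: "accident"
Word 2: "article"
Comparing from start:
  Pos 0: 'a' == 'a'
  Pos 1: 'c' != 'r' (stop)
LCP = "a" (length 1)


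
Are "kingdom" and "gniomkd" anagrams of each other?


Word 1: "kingdom" → sorted: dgikmno
Word 2: "gniomkd" → sorted: dgikmno
Same letters? dgikmno == dgikmno
Anagram = Yes


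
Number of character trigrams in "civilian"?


Word: "civilian" (length 8)
Number of 3-grams = length - 3 + 1 = 8 - 3 + 1
= 6


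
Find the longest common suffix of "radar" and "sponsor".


Word 1: "radar"
Word 2: "sponsor"
Comparing from end:
  Pos -1: 'r' == 'r'
  Pos -2: 'a' != 'o' (stop)
LCS = "r" (length 1)


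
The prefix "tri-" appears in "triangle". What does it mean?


Prefix: tri-
Example: triangle = tri- + angle
Meaning = three


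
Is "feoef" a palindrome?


Word: "feoef"
Reversed: "feoef"
Forward == Backward? feoef == feoef
Palindrome = Yes


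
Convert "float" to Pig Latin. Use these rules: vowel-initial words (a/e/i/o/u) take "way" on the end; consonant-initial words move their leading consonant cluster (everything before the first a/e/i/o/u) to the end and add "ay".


Word: "float"
Starts with consonant(s) → move to end, add 'ay'
Consonant cluster: "fl"
Pig Latin = "oatflay"


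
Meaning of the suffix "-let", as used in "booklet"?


Suffix: -let
As in: booklet -> book + -let
Meaning = small


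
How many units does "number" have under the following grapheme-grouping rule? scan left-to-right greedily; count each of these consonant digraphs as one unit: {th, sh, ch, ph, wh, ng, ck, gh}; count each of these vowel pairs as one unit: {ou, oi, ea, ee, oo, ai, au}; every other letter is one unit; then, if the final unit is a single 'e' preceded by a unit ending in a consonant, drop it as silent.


Word: "number" (6 letters)
Left-to-right scan:
  (1) 'n' (letter)
  (2) 'u' (letter)
  (3) 'm' (letter)
  (4) 'b' (letter)
  (5) 'e' (letter)
  (6) 'r' (letter)
Units from scan: 6
Sound units = 6 units


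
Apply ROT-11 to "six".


Word: "six"
Shift: 11
Each letter → (letter + shift) mod 26:
  's' (18) + 11 = 3 → 'd'
  'i' (8) + 11 = 19 → 't'
  'x' (23) + 11 = 8 → 'i'
Result = "dti"


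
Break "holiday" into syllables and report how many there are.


Word: "holiday"
Syllable breakdown: hol-i-day
Counting: 3 parts
= 3 syllables


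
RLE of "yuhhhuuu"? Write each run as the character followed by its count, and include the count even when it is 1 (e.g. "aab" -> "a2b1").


String: "yuhhhuuu"
Scanning for consecutive runs:
  'y' x 1
  'u' x 1
  'h' x 3
  'u' x 3
RLE = "y1u1h3u3"


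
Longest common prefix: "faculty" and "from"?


Word 1: "faculty"
Word 2: "from"
Comparing from start:
  Pos 0: 'f' == 'f'
  Pos 1: 'a' != 'r' (stop)
LCP = "f" (length 1)


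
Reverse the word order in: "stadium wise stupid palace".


Original: "stadium wise stupid palace"
Words (1..n): stadium | wise | stupid | palace
Reversed (n..1): palace | stupid | wise | stadium
Result = "palace stupid wise stadium"


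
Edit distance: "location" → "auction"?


Word 1: "location" (length 8)
Word 2: "auction" (length 7)
One optimal edit sequence (insert/delete/substitute each cost 1):
  1. substitute 'l' -> 'a'  (+1)
  2. substitute 'o' -> 'u'  (+1)
  3. keep 'c'
  4. delete 'a'  (+1)
  5. keep 't'
  6. keep 'i'
  7. keep 'o'
  8. keep 'n'
Total edit operations: 3
Edit distance = 3


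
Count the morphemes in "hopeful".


Word: "hopeful"
Morphemes: hope / -ful
Each morpheme carries meaning
= 2 morphemes


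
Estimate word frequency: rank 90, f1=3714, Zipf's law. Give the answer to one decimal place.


Zipf's law: f(r) = f(1) / r
f(1) = 3714
f(90) = 3714 / 90
= 41.3 occurrences


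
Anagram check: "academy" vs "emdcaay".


Word 1: "academy" → sorted: aacdemy
Word 2: "emdcaay" → sorted: aacdemy
Same letters? aacdemy == aacdemy
Anagram = Yes


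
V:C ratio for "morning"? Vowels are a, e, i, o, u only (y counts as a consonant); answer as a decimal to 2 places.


Word: "morning"
Vowels (a,e,i,o,u): 2
Consonants: 5
Ratio = 2/5
= 0.40


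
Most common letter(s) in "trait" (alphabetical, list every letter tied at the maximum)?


Word: "trait"
Letter counts:
  'a': 1
  'i': 1
  'r': 1
  't': 2
Maximum count = 2
Most frequent = 't' (2 times each)


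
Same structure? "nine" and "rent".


Pattern of "nine": [0, 1, 0, 2]
Pattern of "rent": [0, 1, 2, 3]
Patterns do not match
Same pattern = No


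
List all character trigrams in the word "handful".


Word: "handful" (length 7)
Number of trigrams = 7 - 3 + 1 = 5
  Position 0: "han"
  Position 1: "and"
  Position 2: "ndf"
  Position 3: "dfu"
  Position 4: "ful"
Trigrams = "han", "and", "ndf", "dfu", "ful"


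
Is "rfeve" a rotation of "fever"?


Word: "fever", Candidate: "rfeve"
Method: check if candidate is substring of word+word
"feverfever" contains "rfeve"? Yes
Is rotation = Yes


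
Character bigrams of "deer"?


Word: "deer" (length 4)
Number of bigrams = 4 - 2 + 1 = 3
  Position 0: "de"
  Position 1: "ee"
  Position 2: "er"
Bigrams = "de", "ee", "er"


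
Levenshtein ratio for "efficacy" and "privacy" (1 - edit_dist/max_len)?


Word 1: "efficacy" (length 8)
Word 2: "privacy" (length 7)
One optimal edit sequence:
  1. delete 'e'  (+1)
  2. substitute 'f' -> 'p'  (+1)
  3. substitute 'f' -> 'r'  (+1)
  4. keep 'i'
  5. substitute 'c' -> 'v'  (+1)
  6. keep 'a'
  7. keep 'c'
  8. keep 'y'
Edit distance = 4
Max length = max(8, 7) = 8
Similarity = 1 - 4/8
= 0.5000


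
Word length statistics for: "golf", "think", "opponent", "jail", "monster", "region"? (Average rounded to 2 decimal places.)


Lengths: "golf"=4, "think"=5, "opponent"=8, "jail"=4, "monster"=7, "region"=6
Sum = 34, Count = 6
Average = 34/6 = 5.67
= avg=5.67, min=4, max=8


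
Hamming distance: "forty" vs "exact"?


Comparing character by character (same length = 5):
  Pos 0: 'f' vs 'e' !=
  Pos 1: 'o' vs 'x' !=
  Pos 2: 'r' vs 'a' !=
  Pos 3: 't' vs 'c' !=
  Pos 4: 'y' vs 't' !=
Hamming distance = 5


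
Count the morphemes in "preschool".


Word: "preschool"
Morphemes: pre- | school
Each morpheme carries meaning
= 2 morphemes


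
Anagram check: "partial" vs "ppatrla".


Word 1: "partial" → sorted: aailprt
Word 2: "ppatrla" → sorted: aalpprt
Same letters? aailprt != aalpprt
Anagram = No


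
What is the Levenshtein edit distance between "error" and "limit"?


Word 1: "error" (length 5)
Word 2: "limit" (length 5)
One optimal edit sequence (insert/delete/substitute each cost 1):
  1. substitute 'e' -> 'l'  (+1)
  2. substitute 'r' -> 'i'  (+1)
  3. substitute 'r' -> 'm'  (+1)
  4. substitute 'o' -> 'i'  (+1)
  5. substitute 'r' -> 't'  (+1)
Total edit operations: 5
Edit distance = 5


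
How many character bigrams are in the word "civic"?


Word: "civic" (length 5)
Number of 2-grams = length - 2 + 1 = 5 - 2 + 1
= 4


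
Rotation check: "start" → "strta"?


Word: "start", Candidate: "strta"
Method: check if candidate is substring of word+word
"startstart" contains "strta"? No
Is rotation = No


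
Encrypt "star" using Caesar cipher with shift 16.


Word: "star"
Shift: 16
Each letter → (letter + shift) mod 26:
  's' (18) + 16 = 8 → 'i'
  't' (19) + 16 = 9 → 'j'
  'a' (0) + 16 = 16 → 'q'
  'r' (17) + 16 = 7 → 'h'
Result = "ijqh"


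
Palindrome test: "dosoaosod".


Word: "dosoaosod"
Reversed: "dosoaosod"
Forward == Backward? dosoaosod == dosoaosod
Palindrome = Yes


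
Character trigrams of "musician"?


Word: "musician" (length 8)
Number of trigrams = 8 - 3 + 1 = 6
  Position 0: "mus"
  Position 1: "usi"
  Position 2: "sic"
  Position 3: "ici"
  Position 4: "cia"
  Position 5: "ian"
Trigrams = "mus", "usi", "sic", "ici", "cia", "ian"


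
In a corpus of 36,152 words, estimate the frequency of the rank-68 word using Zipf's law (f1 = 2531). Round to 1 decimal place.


Zipf's law: f(r) = f(1) / r
f(1) = 2531
f(68) = 2531 / 68
= 37.2 occurrences


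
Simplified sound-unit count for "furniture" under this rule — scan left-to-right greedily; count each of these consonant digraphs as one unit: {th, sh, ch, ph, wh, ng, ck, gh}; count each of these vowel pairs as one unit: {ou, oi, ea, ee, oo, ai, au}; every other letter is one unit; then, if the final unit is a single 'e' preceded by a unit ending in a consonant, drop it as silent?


Word: "furniture" (9 letters)
Left-to-right scan:
  1. 'f' (letter)
  2. 'u' (letter)
  3. 'r' (letter)
  4. 'n' (letter)
  5. 'i' (letter)
  6. 't' (letter)
  7. 'u' (letter)
  8. 'r' (letter)
  9. 'e' (letter)
Units from scan: 9
Final unit is 'e' after a consonant -> drop as silent (-1)
Sound units = 8 units


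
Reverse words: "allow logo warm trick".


Original: "allow logo warm trick"
Words (1..n): allow | logo | warm | trick
Reversed (n..1): trick | warm | logo | allow
Result = "trick warm logo allow"


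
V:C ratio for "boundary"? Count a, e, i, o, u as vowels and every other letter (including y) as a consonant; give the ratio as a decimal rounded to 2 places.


Word: "boundary"
Vowels (a,e,i,o,u): 3
Consonants: 5
Ratio = 3/5
= 0.60


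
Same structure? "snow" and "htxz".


Pattern of "snow": [0, 1, 2, 3]
Pattern of "htxz": [0, 1, 2, 3]
Patterns match
Same pattern = Yes


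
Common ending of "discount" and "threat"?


Word 1: "discount"
Word 2: "threat"
Comparing from end:
  Pos -1: 't' == 't'
  Pos -2: 'n' != 'a' (stop)
LCS = "t" (length 1)


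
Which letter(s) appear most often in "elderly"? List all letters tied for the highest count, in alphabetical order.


Word: "elderly"
Letter counts:
  'd': 1
  'e': 2
  'l': 2
  'r': 1
  'y': 1
Maximum count = 2
Most frequent = 'e', 'l' (2 times each)


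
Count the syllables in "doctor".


Word: "doctor"
Syllable breakdown: doc | tor
Counting: 2 parts
= 2 syllables


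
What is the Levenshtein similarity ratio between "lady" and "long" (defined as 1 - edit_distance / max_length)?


Word 1: "lady" (length 4)
Word 2: "long" (length 4)
One optimal edit sequence:
  1. keep 'l'
  2. substitute 'a' -> 'o'  (+1)
  3. substitute 'd' -> 'n'  (+1)
  4. substitute 'y' -> 'g'  (+1)
Edit distance = 3
Max length = max(4, 4) = 4
Similarity = 1 - 3/4
= 0.2500


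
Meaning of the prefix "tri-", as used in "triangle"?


Prefix: tri-
Example: triangle (tri- + angle)
Meaning = three


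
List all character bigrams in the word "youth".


Word: "youth" (length 5)
Number of bigrams = 5 - 2 + 1 = 4
  Position 0: "yo"
  Position 1: "ou"
  Position 2: "ut"
  Position 3: "th"
Bigrams = "yo", "ou", "ut", "th"


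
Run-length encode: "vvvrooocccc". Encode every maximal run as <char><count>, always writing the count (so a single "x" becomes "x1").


String: "vvvrooocccc"
Scanning for consecutive runs:
  'v' x 3
  'r' x 1
  'o' x 3
  'c' x 4
RLE = "v3r1o3c4"


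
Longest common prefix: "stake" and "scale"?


Word 1: "stake"
Word 2: "scale"
Comparing from start:
  Pos 0: 's' == 's'
  Pos 1: 't' != 'c' (stop)
LCP = "s" (length 1)


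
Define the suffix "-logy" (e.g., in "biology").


Suffix: -logy
Example: biology = bio- + -logy
Meaning = study of


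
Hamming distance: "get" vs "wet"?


Comparing character by character (same length = 3):
  Pos 0: 'g' vs 'w' !=
  Pos 1: 'e' vs 'e' =
  Pos 2: 't' vs 't' =
Hamming distance = 1


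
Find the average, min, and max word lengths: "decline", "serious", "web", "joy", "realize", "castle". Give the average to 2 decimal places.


Lengths: "decline"=7, "serious"=7, "web"=3, "joy"=3, "realize"=7, "castle"=6
Sum = 33, Count = 6
Average = 33/6 = 5.50
= avg=5.50, min=3, max=7


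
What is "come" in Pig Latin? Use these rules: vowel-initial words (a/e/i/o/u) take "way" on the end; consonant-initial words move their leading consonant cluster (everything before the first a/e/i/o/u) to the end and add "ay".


Word: "come"
Starts with consonant(s) → move to end, add 'ay'
Consonant cluster: "c"
Pig Latin = "omecay"


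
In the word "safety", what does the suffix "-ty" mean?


Suffix: -ty
As in: safety -> safe + -ty
Meaning = quality of


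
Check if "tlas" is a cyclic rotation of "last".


Word: "last", Candidate: "tlas"
Method: check if candidate is substring of word+word
"lastlast" contains "tlas"? Yes
Is rotation = Yes


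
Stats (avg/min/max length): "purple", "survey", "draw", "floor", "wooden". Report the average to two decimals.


Lengths: "purple"=6, "survey"=6, "draw"=4, "floor"=5, "wooden"=6
Sum = 27, Count = 5
Average = 27/5 = 5.40
= avg=5.40, min=4, max=6


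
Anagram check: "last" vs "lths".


Word 1: "last" → sorted: alst
Word 2: "lths" → sorted: hlst
Same letters? alst != hlst
Anagram = No


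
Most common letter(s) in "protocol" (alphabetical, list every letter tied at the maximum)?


Word: "protocol"
Letter counts:
  'c': 1
  'l': 1
  'o': 3
  'p': 1
  'r': 1
  't': 1
Maximum count = 3
Most frequent = 'o' (3 times each)


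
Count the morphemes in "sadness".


Word: "sadness"
Morphemes: sad + -ness
Each morpheme carries meaning
= 2 morphemes


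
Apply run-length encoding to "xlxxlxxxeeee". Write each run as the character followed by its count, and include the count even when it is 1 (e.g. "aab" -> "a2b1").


String: "xlxxlxxxeeee"
Scanning for consecutive runs:
  'x' x 1
  'l' x 1
  'x' x 2
  'l' x 1
  'x' x 3
  'e' x 4
RLE = "x1l1x2l1x3e4"


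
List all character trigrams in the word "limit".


Word: "limit" (length 5)
Number of trigrams = 5 - 3 + 1 = 3
  Position 0: "lim"
  Position 1: "imi"
  Position 2: "mit"
Trigrams = "lim", "imi", "mit"


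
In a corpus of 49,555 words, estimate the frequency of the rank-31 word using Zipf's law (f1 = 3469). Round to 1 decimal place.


Zipf's law: f(r) = f(1) / r
f(1) = 3469
f(31) = 3469 / 31
= 111.9 occurrences


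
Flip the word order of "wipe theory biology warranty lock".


Original: "wipe theory biology warranty lock"
Words (1..n): wipe | theory | biology | warranty | lock
Reversed (n..1): lock | warranty | biology | theory | wipe
Result = "lock warranty biology theory wipe"


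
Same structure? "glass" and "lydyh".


Pattern of "glass": [0, 1, 2, 3, 3]
Pattern of "lydyh": [0, 1, 2, 1, 3]
Patterns do not match
Same pattern = No


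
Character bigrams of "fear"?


Word: "fear" (length 4)
Number of bigrams = 4 - 2 + 1 = 3
  Position 0: "fe"
  Position 1: "ea"
  Position 2: "ar"
Bigrams = "fe", "ea", "ar"


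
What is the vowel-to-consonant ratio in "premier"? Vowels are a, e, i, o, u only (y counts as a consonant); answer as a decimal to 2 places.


Word: "premier"
Vowels (a,e,i,o,u): 3
Consonants: 4
Ratio = 3/4
= 0.75


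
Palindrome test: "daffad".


Word: "daffad"
Reversed: "daffad"
Forward == Backward? daffad == daffad
Palindrome = Yes


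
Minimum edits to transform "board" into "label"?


Word 1: "board" (length 5)
Word 2: "label" (length 5)
One optimal edit sequence (insert/delete/substitute each cost 1):
  1. substitute 'b' -> 'l'  (+1)
  2. substitute 'o' -> 'a'  (+1)
  3. substitute 'a' -> 'b'  (+1)
  4. substitute 'r' -> 'e'  (+1)
  5. substitute 'd' -> 'l'  (+1)
Total edit operations: 5
Edit distance = 5


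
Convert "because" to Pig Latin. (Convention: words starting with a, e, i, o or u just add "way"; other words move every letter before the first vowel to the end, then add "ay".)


Word: "because"
Starts with consonant(s) → move to end, add 'ay'
Consonant cluster: "b"
Pig Latin = "ecausebay"


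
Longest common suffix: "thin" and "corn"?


Word 1: "thin"
Word 2: "corn"
Comparing from end:
  Pos -1: 'n' == 'n'
  Pos -2: 'i' != 'r' (stop)
LCS = "n" (length 1)


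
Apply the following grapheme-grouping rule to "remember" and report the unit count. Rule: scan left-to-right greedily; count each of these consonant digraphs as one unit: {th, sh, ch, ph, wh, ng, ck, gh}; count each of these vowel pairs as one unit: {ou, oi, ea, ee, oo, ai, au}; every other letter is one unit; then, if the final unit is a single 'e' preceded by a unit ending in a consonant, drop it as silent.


Word: "remember" (8 letters)
Left-to-right scan:
  (1) 'r' (letter)
  (2) 'e' (letter)
  (3) 'm' (letter)
  (4) 'e' (letter)
  (5) 'm' (letter)
  (6) 'b' (letter)
  (7) 'e' (letter)
  (8) 'r' (letter)
Units from scan: 8
Sound units = 8 units


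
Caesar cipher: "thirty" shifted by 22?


Word: "thirty"
Shift: 22
Each letter → (letter + shift) mod 26:
  't' (19) + 22 = 15 → 'p'
  'h' (7) + 22 = 3 → 'd'
  'i' (8) + 22 = 4 → 'e'
  'r' (17) + 22 = 13 → 'n'
  't' (19) + 22 = 15 → 'p'
  'y' (24) + 22 = 20 → 'u'
Result = "pdenpu"


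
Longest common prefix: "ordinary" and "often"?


Word 1: "ordinary"
Word 2: "often"
Comparing from start:
  Pos 0: 'o' == 'o'
  Pos 1: 'r' != 'f' (stop)
LCP = "o" (length 1)


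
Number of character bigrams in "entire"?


Word: "entire" (length 6)
Number of 2-grams = length - 2 + 1 = 6 - 2 + 1
= 5


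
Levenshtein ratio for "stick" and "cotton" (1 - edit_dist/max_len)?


Word 1: "stick" (length 5)
Word 2: "cotton" (length 6)
One optimal edit sequence:
  1. insert 'c'  (+1)
  2. substitute 's' -> 'o'  (+1)
  3. keep 't'
  4. substitute 'i' -> 't'  (+1)
  5. substitute 'c' -> 'o'  (+1)
  6. substitute 'k' -> 'n'  (+1)
Edit distance = 5
Max length = max(5, 6) = 6
Similarity = 1 - 5/6
= 0.1667


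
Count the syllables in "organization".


Word: "organization"
Syllable breakdown: or / gan / i / za / tion
Counting: 5 parts
= 5 syllables


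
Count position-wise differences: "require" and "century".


Comparing character by character (same length = 7):
  Pos 0: 'r' vs 'c' !=
  Pos 1: 'e' vs 'e' =
  Pos 2: 'q' vs 'n' !=
  Pos 3: 'u' vs 't' !=
  Pos 4: 'i' vs 'u' !=
  Pos 5: 'r' vs 'r' =
  Pos 6: 'e' vs 'y' !=
Hamming distance = 5


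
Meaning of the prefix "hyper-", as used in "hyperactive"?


Prefix: hyper-
As in: hyperactive -> hyper- + active
Meaning = over / excessive


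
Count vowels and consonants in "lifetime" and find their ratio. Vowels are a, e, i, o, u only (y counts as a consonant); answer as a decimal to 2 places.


Word: "lifetime"
Vowels (a,e,i,o,u): 4
Consonants: 4
Ratio = 4/4
= 1.00


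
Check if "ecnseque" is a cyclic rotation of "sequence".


Word: "sequence", Candidate: "ecnseque"
Method: check if candidate is substring of word+word
"sequencesequence" contains "ecnseque"? No
Is rotation = No


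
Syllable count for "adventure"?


Word: "adventure"
Syllable breakdown: ad · ven · ture
Counting: 3 parts
= 3 syllables


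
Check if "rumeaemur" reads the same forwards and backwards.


Word: "rumeaemur"
Reversed: "rumeaemur"
Forward == Backward? rumeaemur == rumeaemur
Palindrome = Yes


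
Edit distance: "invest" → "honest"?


Word 1: "invest" (length 6)
Word 2: "honest" (length 6)
One optimal edit sequence (insert/delete/substitute each cost 1):
  1. substitute 'i' -> 'h'  (+1)
  2. substitute 'n' -> 'o'  (+1)
  3. substitute 'v' -> 'n'  (+1)
  4. keep 'e'
  5. keep 's'
  6. keep 't'
Total edit operations: 3
Edit distance = 3


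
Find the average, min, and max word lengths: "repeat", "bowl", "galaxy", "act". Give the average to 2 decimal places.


Lengths: "repeat"=6, "bowl"=4, "galaxy"=6, "act"=3
Sum = 19, Count = 4
Average = 19/4 = 4.75
= avg=4.75, min=3, max=6


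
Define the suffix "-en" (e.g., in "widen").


Suffix: -en
Example: widen = wide + -en, with a spelling change
Meaning = to make / become


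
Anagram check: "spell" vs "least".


Word 1: "spell" → sorted: ellps
Word 2: "least" → sorted: aelst
Same letters? ellps != aelst
Anagram = No


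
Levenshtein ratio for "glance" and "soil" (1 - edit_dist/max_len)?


Word 1: "glance" (length 6)
Word 2: "soil" (length 4)
One optimal edit sequence:
  1. delete 'g'  (+1)
  2. delete 'l'  (+1)
  3. substitute 'a' -> 's'  (+1)
  4. substitute 'n' -> 'o'  (+1)
  5. substitute 'c' -> 'i'  (+1)
  6. substitute 'e' -> 'l'  (+1)
Edit distance = 6
Max length = max(6, 4) = 6
Similarity = 1 - 6/6
= 0.0000


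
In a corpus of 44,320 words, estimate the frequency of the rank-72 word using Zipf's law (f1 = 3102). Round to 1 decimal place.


Zipf's law: f(r) = f(1) / r
f(1) = 3102
f(72) = 3102 / 72
= 43.1 occurrences


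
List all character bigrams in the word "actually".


Word: "actually" (length 8)
Number of bigrams = 8 - 2 + 1 = 7
  Position 0: "ac"
  Position 1: "ct"
  Position 2: "tu"
  Position 3: "ua"
  Position 4: "al"
  Position 5: "ll"
  Position 6: "ly"
Bigrams = "ac", "ct", "tu", "ua", "al", "ll", "ly"


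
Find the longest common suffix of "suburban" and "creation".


Word 1: "suburban"
Word 2: "creation"
Comparing from end:
  Pos -1: 'n' == 'n'
  Pos -2: 'a' != 'o' (stop)
LCS = "n" (length 1)


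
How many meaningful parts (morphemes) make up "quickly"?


Word: "quickly"
Morphemes: quick + -ly
Each morpheme carries meaning
= 2 morphemes


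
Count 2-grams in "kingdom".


Word: "kingdom" (length 7)
Number of 2-grams = length - 2 + 1 = 7 - 2 + 1
= 6


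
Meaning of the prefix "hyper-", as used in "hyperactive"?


Prefix: hyper-
As in: hyperactive -> hyper- + active
Meaning = over / excessive


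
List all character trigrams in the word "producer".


Word: "producer" (length 8)
Number of trigrams = 8 - 3 + 1 = 6
  Position 0: "pro"
  Position 1: "rod"
  Position 2: "odu"
  Position 3: "duc"
  Position 4: "uce"
  Position 5: "cer"
Trigrams = "pro", "rod", "odu", "duc", "uce", "cer"


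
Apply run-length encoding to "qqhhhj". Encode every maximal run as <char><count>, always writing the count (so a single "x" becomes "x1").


String: "qqhhhj"
Scanning for consecutive runs:
  'q' x 2
  'h' x 3
  'j' x 1
RLE = "q2h3j1"


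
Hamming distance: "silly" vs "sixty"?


Comparing character by character (same length = 5):
  Pos 0: 's' vs 's' =
  Pos 1: 'i' vs 'i' =
  Pos 2: 'l' vs 'x' !=
  Pos 3: 'l' vs 't' !=
  Pos 4: 'y' vs 'y' =
Hamming distance = 2


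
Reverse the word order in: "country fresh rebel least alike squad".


Original: "country fresh rebel least alike squad"
Words (1..n): country | fresh | rebel | least | alike | squad
Reversed (n..1): squad | alike | least | rebel | fresh | country
Result = "squad alike least rebel fresh country"


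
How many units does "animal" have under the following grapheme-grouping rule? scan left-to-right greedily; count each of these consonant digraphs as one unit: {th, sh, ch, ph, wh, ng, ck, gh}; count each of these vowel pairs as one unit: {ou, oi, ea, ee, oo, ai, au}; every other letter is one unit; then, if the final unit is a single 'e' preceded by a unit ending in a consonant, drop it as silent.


Word: "animal" (6 letters)
Left-to-right scan:
  [1] 'a' (letter)
  [2] 'n' (letter)
  [3] 'i' (letter)
  [4] 'm' (letter)
  [5] 'a' (letter)
  [6] 'l' (letter)
Units from scan: 6
Sound units = 6 units


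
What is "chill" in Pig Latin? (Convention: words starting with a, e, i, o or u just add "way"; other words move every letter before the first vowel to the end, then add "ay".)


Word: "chill"
Starts with consonant(s) → move to end, add 'ay'
Consonant cluster: "ch"
Pig Latin = "illchay"


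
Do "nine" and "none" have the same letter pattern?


Pattern of "nine": [0, 1, 0, 2]
Pattern of "none": [0, 1, 0, 2]
Patterns match
Same pattern = Yes


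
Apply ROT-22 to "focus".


Word: "focus"
Shift: 22
Each letter → (letter + shift) mod 26:
  'f' (5) + 22 = 1 → 'b'
  'o' (14) + 22 = 10 → 'k'
  'c' (2) + 22 = 24 → 'y'
  'u' (20) + 22 = 16 → 'q'
  's' (18) + 22 = 14 → 'o'
Result = "bkyqo"


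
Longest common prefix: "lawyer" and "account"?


Word 1: "lawyer"
Word 2: "account"
Comparing from start:
  Pos 0: 'l' != 'a' (stop)
LCP = "" (length 0)


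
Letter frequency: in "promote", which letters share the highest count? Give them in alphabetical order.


Word: "promote"
Letter counts:
  'e': 1
  'm': 1
  'o': 2
  'p': 1
  'r': 1
  't': 1
Maximum count = 2
Most frequent = 'o' (2 times each)


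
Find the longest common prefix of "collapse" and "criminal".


Word 1: "collapse"
Word 2: "criminal"
Comparing from start:
  Pos 0: 'c' == 'c'
  Pos 1: 'o' != 'r' (stop)
LCP = "c" (length 1)


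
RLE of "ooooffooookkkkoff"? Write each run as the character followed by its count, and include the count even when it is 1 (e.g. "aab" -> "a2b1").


String: "ooooffooookkkkoff"
Scanning for consecutive runs:
  'o' x 4
  'f' x 2
  'o' x 4
  'k' x 4
  'o' x 1
  'f' x 2
RLE = "o4f2o4k4o1f2"


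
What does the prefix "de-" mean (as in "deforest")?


Prefix: de-
Example: deforest = de- + forest
Meaning = remove / reverse


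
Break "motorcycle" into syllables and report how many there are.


Word: "motorcycle"
Syllable breakdown: mo · tor · cy · cle
Counting: 4 parts
= 4 syllables


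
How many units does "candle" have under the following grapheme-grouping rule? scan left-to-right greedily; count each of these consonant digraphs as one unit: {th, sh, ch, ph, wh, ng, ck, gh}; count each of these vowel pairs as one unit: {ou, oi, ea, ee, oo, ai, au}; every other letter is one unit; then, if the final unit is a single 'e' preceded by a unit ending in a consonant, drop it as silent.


Word: "candle" (6 letters)
Left-to-right scan:
  1. 'c' (letter)
  2. 'a' (letter)
  3. 'n' (letter)
  4. 'd' (letter)
  5. 'l' (letter)
  6. 'e' (letter)
Units from scan: 6
Final unit is 'e' after a consonant -> drop as silent (-1)
Sound units = 5 units


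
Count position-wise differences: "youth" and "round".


Comparing character by character (same length = 5):
  Pos 0: 'y' vs 'r' !=
  Pos 1: 'o' vs 'o' =
  Pos 2: 'u' vs 'u' =
  Pos 3: 't' vs 'n' !=
  Pos 4: 'h' vs 'd' !=
Hamming distance = 3


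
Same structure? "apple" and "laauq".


Pattern of "apple": [0, 1, 1, 2, 3]
Pattern of "laauq": [0, 1, 1, 2, 3]
Patterns match
Same pattern = Yes


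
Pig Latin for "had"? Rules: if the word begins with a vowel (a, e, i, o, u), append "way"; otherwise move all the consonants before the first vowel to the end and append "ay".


Word: "had"
Starts with consonant(s) → move to end, add 'ay'
Consonant cluster: "h"
Pig Latin = "adhay"


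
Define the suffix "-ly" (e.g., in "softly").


Suffix: -ly
As in: softly -> soft + -ly
Meaning = in a manner


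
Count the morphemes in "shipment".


Word: "shipment"
Morphemes: ship / -ment
Each morpheme carries meaning
= 2 morphemes


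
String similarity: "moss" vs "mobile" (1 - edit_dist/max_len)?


Word 1: "moss" (length 4)
Word 2: "mobile" (length 6)
One optimal edit sequence:
  1. keep 'm'
  2. keep 'o'
  3. insert 'b'  (+1)
  4. insert 'i'  (+1)
  5. substitute 's' -> 'l'  (+1)
  6. substitute 's' -> 'e'  (+1)
Edit distance = 4
Max length = max(4, 6) = 6
Similarity = 1 - 4/6
= 0.3333


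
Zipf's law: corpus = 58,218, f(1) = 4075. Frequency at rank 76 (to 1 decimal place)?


Zipf's law: f(r) = f(1) / r
f(1) = 4075
f(76) = 4075 / 76
= 53.6 occurrences


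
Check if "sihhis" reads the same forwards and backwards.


Word: "sihhis"
Reversed: "sihhis"
Forward == Backward? sihhis == sihhis
Palindrome = Yes


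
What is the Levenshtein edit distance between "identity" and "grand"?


Word 1: "identity" (length 8)
Word 2: "grand" (length 5)
One optimal edit sequence (insert/delete/substitute each cost 1):
  1. substitute 'i' -> 'g'  (+1)
  2. substitute 'd' -> 'r'  (+1)
  3. substitute 'e' -> 'a'  (+1)
  4. keep 'n'
  5. delete 't'  (+1)
  6. delete 'i'  (+1)
  7. delete 't'  (+1)
  8. substitute 'y' -> 'd'  (+1)
Total edit operations: 7
Edit distance = 7


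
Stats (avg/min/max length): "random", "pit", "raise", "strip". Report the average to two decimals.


Lengths: "random"=6, "pit"=3, "raise"=5, "strip"=5
Sum = 19, Count = 4
Average = 19/4 = 4.75
= avg=4.75, min=3, max=6


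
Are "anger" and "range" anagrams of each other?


Word 1: "anger" → sorted: aegnr
Word 2: "range" → sorted: aegnr
Same letters? aegnr == aegnr
Anagram = Yes


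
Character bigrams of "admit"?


Word: "admit" (length 5)
Number of bigrams = 5 - 2 + 1 = 4
  Position 0: "ad"
  Position 1: "dm"
  Position 2: "mi"
  Position 3: "it"
Bigrams = "ad", "dm", "mi", "it"


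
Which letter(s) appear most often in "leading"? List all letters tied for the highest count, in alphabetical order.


Word: "leading"
Letter counts:
  'a': 1
  'd': 1
  'e': 1
  'g': 1
  'i': 1
  'l': 1
  'n': 1
Maximum count = 1
Most frequent = 'a', 'd', 'e', 'g', 'i', 'l', 'n' (1 time each)


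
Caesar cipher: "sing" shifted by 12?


Word: "sing"
Shift: 12
Each letter → (letter + shift) mod 26:
  's' (18) + 12 = 4 → 'e'
  'i' (8) + 12 = 20 → 'u'
  'n' (13) + 12 = 25 → 'z'
  'g' (6) + 12 = 18 → 's'
Result = "euzs"


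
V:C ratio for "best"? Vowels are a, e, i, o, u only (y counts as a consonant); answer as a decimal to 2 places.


Word: "best"
Vowels (a,e,i,o,u): 1
Consonants: 3
Ratio = 1/3
= 0.33


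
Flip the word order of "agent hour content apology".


Original: "agent hour content apology"
Words (1..n): agent | hour | content | apology
Reversed (n..1): apology | content | hour | agent
Result = "apology content hour agent"


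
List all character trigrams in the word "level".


Word: "level" (length 5)
Number of trigrams = 5 - 3 + 1 = 3
  Position 0: "lev"
  Position 1: "eve"
  Position 2: "vel"
Trigrams = "lev", "eve", "vel"


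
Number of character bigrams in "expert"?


Word: "expert" (length 6)
Number of 2-grams = length - 2 + 1 = 6 - 2 + 1
= 5


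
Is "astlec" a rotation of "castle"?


Word: "castle", Candidate: "astlec"
Method: check if candidate is substring of word+word
"castlecastle" contains "astlec"? Yes
Is rotation = Yes


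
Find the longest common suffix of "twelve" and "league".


Word 1: "twelve"
Word 2: "league"
Comparing from end:
  Pos -1: 'e' == 'e'
  Pos -2: 'v' != 'u' (stop)
LCS = "e" (length 1)


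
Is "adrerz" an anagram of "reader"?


Word 1: "reader" → sorted: adeerr
Word 2: "adrerz" → sorted: aderrz
Same letters? adeerr != aderrz
Anagram = No


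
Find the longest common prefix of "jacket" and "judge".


Word 1: "jacket"
Word 2: "judge"
Comparing from start:
  Pos 0: 'j' == 'j'
  Pos 1: 'a' != 'u' (stop)
LCP = "j" (length 1)


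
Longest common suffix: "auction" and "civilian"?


Word 1: "auction"
Word 2: "civilian"
Comparing from end:
  Pos -1: 'n' == 'n'
  Pos -2: 'o' != 'a' (stop)
LCS = "n" (length 1)


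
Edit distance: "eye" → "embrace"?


Word 1: "eye" (length 3)
Word 2: "embrace" (length 7)
One optimal edit sequence (insert/delete/substitute each cost 1):
  1. keep 'e'
  2. insert 'm'  (+1)
  3. insert 'b'  (+1)
  4. insert 'r'  (+1)
  5. insert 'a'  (+1)
  6. substitute 'y' -> 'c'  (+1)
  7. keep 'e'
Total edit operations: 5
Edit distance = 5


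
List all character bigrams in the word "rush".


Word: "rush" (length 4)
Number of bigrams = 4 - 2 + 1 = 3
  Position 0: "ru"
  Position 1: "us"
  Position 2: "sh"
Bigrams = "ru", "us", "sh"


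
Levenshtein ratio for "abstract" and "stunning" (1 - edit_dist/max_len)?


Word 1: "abstract" (length 8)
Word 2: "stunning" (length 8)
One optimal edit sequence:
  1. substitute 'a' -> 's'  (+1)
  2. substitute 'b' -> 't'  (+1)
  3. substitute 's' -> 'u'  (+1)
  4. substitute 't' -> 'n'  (+1)
  5. substitute 'r' -> 'n'  (+1)
  6. substitute 'a' -> 'i'  (+1)
  7. substitute 'c' -> 'n'  (+1)
  8. substitute 't' -> 'g'  (+1)
Edit distance = 8
Max length = max(8, 8) = 8
Similarity = 1 - 8/8
= 0.0000


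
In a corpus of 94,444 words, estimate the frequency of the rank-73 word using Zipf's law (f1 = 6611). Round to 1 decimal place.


Zipf's law: f(r) = f(1) / r
f(1) = 6611
f(73) = 6611 / 73
= 90.6 occurrences


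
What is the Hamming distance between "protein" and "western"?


Comparing character by character (same length = 7):
  Pos 0: 'p' vs 'w' !=
  Pos 1: 'r' vs 'e' !=
  Pos 2: 'o' vs 's' !=
  Pos 3: 't' vs 't' =
  Pos 4: 'e' vs 'e' =
  Pos 5: 'i' vs 'r' !=
  Pos 6: 'n' vs 'n' =
Hamming distance = 4


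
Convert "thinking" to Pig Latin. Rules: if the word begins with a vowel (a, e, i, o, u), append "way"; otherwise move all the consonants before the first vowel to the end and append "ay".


Word: "thinking"
Starts with consonant(s) → move to end, add 'ay'
Consonant cluster: "th"
Pig Latin = "inkingthay"


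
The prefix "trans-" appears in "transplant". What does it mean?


Prefix: trans-
Example: transplant (trans- + plant)
Meaning = across


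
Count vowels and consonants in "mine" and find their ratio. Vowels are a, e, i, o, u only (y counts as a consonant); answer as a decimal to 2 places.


Word: "mine"
Vowels (a,e,i,o,u): 2
Consonants: 2
Ratio = 2/2
= 1.00


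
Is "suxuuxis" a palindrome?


Word: "suxuuxis"
Reversed: "sixuuxus"
Forward == Backward? suxuuxis != sixuuxus
Palindrome = No


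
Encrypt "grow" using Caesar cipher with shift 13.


Word: "grow"
Shift: 13
Each letter → (letter + shift) mod 26:
  'g' (6) + 13 = 19 → 't'
  'r' (17) + 13 = 4 → 'e'
  'o' (14) + 13 = 1 → 'b'
  'w' (22) + 13 = 9 → 'j'
Result = "tebj"


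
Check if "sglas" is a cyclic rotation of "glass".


Word: "glass", Candidate: "sglas"
Method: check if candidate is substring of word+word
"glassglass" contains "sglas"? Yes
Is rotation = Yes


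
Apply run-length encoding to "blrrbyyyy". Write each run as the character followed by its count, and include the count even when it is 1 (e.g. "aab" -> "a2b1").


String: "blrrbyyyy"
Scanning for consecutive runs:
  'b' x 1
  'l' x 1
  'r' x 2
  'b' x 1
  'y' x 4
RLE = "b1l1r2b1y4"


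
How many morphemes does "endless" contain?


Word: "endless"
Morphemes: end / -less
Each morpheme carries meaning
= 2 morphemes


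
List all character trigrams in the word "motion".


Word: "motion" (length 6)
Number of trigrams = 6 - 3 + 1 = 4
  Position 0: "mot"
  Position 1: "oti"
  Position 2: "tio"
  Position 3: "ion"
Trigrams = "mot", "oti", "tio", "ion"


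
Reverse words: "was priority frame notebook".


Original: "was priority frame notebook"
Words (1..n): was | priority | frame | notebook
Reversed (n..1): notebook | frame | priority | was
Result = "notebook frame priority was"


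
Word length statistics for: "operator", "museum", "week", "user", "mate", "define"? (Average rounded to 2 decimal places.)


Lengths: "operator"=8, "museum"=6, "week"=4, "user"=4, "mate"=4, "define"=6
Sum = 32, Count = 6
Average = 32/6 = 5.33
= avg=5.33, min=4, max=8


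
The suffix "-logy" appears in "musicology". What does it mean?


Suffix: -logy
Example: musicology = music + -logy, with a spelling change
Meaning = study of


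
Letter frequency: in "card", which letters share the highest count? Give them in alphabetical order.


Word: "card"
Letter counts:
  'a': 1
  'c': 1
  'd': 1
  'r': 1
Maximum count = 1
Most frequent = 'a', 'c', 'd', 'r' (1 time each)


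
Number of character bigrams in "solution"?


Word: "solution" (length 8)
Number of 2-grams = length - 2 + 1 = 8 - 2 + 1
= 7


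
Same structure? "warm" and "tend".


Pattern of "warm": [0, 1, 2, 3]
Pattern of "tend": [0, 1, 2, 3]
Patterns match
Same pattern = Yes


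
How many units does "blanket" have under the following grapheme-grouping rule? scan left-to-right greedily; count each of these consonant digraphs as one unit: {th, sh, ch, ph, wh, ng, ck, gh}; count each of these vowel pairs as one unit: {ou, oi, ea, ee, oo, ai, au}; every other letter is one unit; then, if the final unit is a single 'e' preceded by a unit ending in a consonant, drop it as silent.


Word: "blanket" (7 letters)
Left-to-right scan:
  (1) 'b' (letter)
  (2) 'l' (letter)
  (3) 'a' (letter)
  (4) 'n' (letter)
  (5) 'k' (letter)
  (6) 'e' (letter)
  (7) 't' (letter)
Units from scan: 7
Sound units = 7 units


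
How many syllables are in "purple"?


Word: "purple"
Syllable breakdown: pur · ple
Counting: 2 parts
= 2 syllables


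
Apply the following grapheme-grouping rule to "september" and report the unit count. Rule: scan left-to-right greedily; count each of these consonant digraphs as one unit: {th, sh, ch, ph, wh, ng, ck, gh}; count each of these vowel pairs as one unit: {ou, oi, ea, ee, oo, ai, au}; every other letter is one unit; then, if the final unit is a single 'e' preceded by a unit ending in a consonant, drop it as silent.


Word: "september" (9 letters)
Left-to-right scan:
  [1] 's' (letter)
  [2] 'e' (letter)
  [3] 'p' (letter)
  [4] 't' (letter)
  [5] 'e' (letter)
  [6] 'm' (letter)
  [7] 'b' (letter)
  [8] 'e' (letter)
  [9] 'r' (letter)
Units from scan: 9
Sound units = 9 units


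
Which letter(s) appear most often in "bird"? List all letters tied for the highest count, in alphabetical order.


Word: "bird"
Letter counts:
  'b': 1
  'd': 1
  'i': 1
  'r': 1
Maximum count = 1
Most frequent = 'b', 'd', 'i', 'r' (1 time each)


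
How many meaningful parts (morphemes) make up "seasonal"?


Word: "seasonal"
Morphemes: season | -al
Each morpheme carries meaning
= 2 morphemes


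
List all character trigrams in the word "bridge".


Word: "bridge" (length 6)
Number of trigrams = 6 - 3 + 1 = 4
  Position 0: "bri"
  Position 1: "rid"
  Position 2: "idg"
  Position 3: "dge"
Trigrams = "bri", "rid", "idg", "dge"


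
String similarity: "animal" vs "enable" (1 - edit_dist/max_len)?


Word 1: "animal" (length 6)
Word 2: "enable" (length 6)
One optimal edit sequence:
  1. substitute 'a' -> 'e'  (+1)
  2. keep 'n'
  3. substitute 'i' -> 'a'  (+1)
  4. substitute 'm' -> 'b'  (+1)
  5. substitute 'a' -> 'l'  (+1)
  6. substitute 'l' -> 'e'  (+1)
Edit distance = 5
Max length = max(6, 6) = 6
Similarity = 1 - 5/6
= 0.1667
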